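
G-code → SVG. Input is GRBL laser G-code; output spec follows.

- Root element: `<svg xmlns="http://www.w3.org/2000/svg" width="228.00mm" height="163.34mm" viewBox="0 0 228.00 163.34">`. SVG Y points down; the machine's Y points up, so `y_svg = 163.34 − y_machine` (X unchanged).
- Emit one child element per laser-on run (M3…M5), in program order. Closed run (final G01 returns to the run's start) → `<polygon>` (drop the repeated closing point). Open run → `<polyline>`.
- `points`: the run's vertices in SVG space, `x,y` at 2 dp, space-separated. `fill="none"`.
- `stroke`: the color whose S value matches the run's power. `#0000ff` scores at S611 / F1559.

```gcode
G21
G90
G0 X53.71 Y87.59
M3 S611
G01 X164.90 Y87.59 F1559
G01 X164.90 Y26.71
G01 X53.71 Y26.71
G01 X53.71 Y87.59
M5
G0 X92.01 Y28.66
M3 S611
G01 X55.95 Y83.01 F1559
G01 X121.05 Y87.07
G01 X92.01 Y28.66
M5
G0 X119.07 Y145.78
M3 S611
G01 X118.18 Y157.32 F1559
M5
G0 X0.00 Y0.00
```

Each laser-on run becomes one SVG element. Flip Y back into SVG space with y_svg = 163.34 − y_machine. Every run uses S611, so all elements get stroke `#0000ff` (score).

Run 1: The run returns to its start, so emit a `<polygon>` with points (Y-flipped): 53.71,75.75 164.90,75.75 164.90,136.63 53.71,136.63.

Run 2: The run returns to its start, so emit a `<polygon>` with points (Y-flipped): 92.01,134.68 55.95,80.33 121.05,76.27.

Run 3: The run is open, so emit a `<polyline>` with points (Y-flipped): 119.07,17.56 118.18,6.02.

<svg xmlns="http://www.w3.org/2000/svg" width="228.00mm" height="163.34mm" viewBox="0 0 228.00 163.34">
  <polygon points="53.71,75.75 164.90,75.75 164.90,136.63 53.71,136.63" fill="none" stroke="#0000ff"/>
  <polygon points="92.01,134.68 55.95,80.33 121.05,76.27" fill="none" stroke="#0000ff"/>
  <polyline points="119.07,17.56 118.18,6.02" fill="none" stroke="#0000ff"/>
</svg>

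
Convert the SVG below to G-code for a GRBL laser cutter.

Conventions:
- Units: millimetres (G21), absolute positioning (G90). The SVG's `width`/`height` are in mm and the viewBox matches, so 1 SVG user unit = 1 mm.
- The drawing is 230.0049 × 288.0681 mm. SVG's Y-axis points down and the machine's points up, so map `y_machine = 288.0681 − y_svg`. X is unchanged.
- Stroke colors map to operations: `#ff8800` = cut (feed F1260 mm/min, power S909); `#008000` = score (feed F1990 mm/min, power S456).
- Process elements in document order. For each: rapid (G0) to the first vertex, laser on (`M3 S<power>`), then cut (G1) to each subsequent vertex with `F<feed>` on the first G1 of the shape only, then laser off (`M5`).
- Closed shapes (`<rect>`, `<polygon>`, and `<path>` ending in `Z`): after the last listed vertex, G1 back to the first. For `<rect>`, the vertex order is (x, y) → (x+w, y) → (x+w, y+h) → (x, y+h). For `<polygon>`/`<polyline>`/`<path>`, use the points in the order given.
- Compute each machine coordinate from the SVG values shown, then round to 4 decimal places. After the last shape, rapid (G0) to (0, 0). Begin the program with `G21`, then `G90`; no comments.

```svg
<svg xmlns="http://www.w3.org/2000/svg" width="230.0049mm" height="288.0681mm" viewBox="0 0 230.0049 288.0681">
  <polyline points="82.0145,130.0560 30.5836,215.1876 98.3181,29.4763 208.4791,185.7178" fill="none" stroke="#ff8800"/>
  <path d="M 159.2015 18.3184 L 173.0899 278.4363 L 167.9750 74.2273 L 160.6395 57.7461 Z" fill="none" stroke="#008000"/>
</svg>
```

G21
G90
G0 X82.0145 Y158.0121
M3 S909
G1 X30.5836 Y72.8805 F1260
G1 X98.3181 Y258.5918
G1 X208.4791 Y102.3503
M5
G0 X159.2015 Y269.7497
M3 S456
G1 X173.0899 Y9.6318 F1990
G1 X167.9750 Y213.8408
G1 X160.6395 Y230.3220
G1 X159.2015 Y269.7497
M5
G0 X0.0000 Y0.0000

viewBox `0 0 230.0049 288.0681` with mm width/height → 1 unit = 1 mm. Flip: y_m = 288.0681 − y_svg.

**Shape 1** — `<polyline>` open polyline, stroke `#ff8800` → cut (S909, F1260). Machine vertices: (82.0145,158.0121) → (30.5836,72.8805) → (98.3181,258.5918) → (208.4791,102.3503). Open path.

**Shape 2** — `<path>` closed polygon, stroke `#008000` → score (S456, F1990). Machine vertices: (159.2015,269.7497) → (173.0899,9.6318) → (167.9750,213.8408) → (160.6395,230.3220) → (159.2015,269.7497). Closed: final G1 returns to the first vertex.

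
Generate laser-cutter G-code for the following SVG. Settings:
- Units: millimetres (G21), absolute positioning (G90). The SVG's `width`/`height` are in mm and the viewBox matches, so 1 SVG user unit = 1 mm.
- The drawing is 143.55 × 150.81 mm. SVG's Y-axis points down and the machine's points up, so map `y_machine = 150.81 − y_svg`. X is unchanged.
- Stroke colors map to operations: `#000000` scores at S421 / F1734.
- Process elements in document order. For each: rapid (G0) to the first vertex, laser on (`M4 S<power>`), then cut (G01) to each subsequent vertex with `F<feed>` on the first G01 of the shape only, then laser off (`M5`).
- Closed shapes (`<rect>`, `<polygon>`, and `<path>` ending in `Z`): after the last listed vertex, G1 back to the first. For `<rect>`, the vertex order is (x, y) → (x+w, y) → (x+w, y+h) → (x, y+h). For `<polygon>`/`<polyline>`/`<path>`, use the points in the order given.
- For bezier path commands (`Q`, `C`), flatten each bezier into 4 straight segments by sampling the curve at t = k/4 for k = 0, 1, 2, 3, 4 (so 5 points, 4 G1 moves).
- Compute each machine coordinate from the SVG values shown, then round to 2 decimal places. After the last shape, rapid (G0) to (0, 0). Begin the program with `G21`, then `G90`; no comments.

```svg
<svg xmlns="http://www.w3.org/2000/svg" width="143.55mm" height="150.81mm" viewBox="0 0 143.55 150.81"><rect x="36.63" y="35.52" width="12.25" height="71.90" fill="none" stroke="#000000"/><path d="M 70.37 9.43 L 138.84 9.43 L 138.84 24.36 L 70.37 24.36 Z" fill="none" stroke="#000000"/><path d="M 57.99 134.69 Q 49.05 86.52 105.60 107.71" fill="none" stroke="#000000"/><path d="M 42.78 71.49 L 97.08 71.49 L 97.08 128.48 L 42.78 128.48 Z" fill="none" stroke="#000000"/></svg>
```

G21
G90
G0 X36.63 Y115.29
M4 S421
G01 X48.88 Y115.29 F1734
G01 X48.88 Y43.39
G01 X36.63 Y43.39
G01 X36.63 Y115.29
M5
G0 X70.37 Y141.38
M4 S421
G01 X138.84 Y141.38 F1734
G01 X138.84 Y126.45
G01 X70.37 Y126.45
G01 X70.37 Y141.38
M5
G0 X57.99 Y16.12
M4 S421
G01 X57.61 Y35.87 F1734
G01 X65.42 Y46.95
G01 X81.42 Y49.36
G01 X105.60 Y43.10
M5
G0 X42.78 Y79.32
M4 S421
G01 X97.08 Y79.32 F1734
G01 X97.08 Y22.33
G01 X42.78 Y22.33
G01 X42.78 Y79.32
M5
G0 X0.00 Y0.00

viewBox `0 0 143.55 150.81` with mm width/height → 1 unit = 1 mm. Flip: y_m = 150.81 − y_svg.

**Shape 1** — `<rect>` rectangle, stroke `#000000` → score (S421, F1734). Machine vertices: (36.63,115.29) → (48.88,115.29) → (48.88,43.39) → (36.63,43.39) → (36.63,115.29). Closed: final G1 returns to the first vertex.

**Shape 2** — `<path>` rectangle, stroke `#000000` → score (S421, F1734). Machine vertices: (70.37,141.38) → (138.84,141.38) → (138.84,126.45) → (70.37,126.45) → (70.37,141.38). Closed: final G1 returns to the first vertex.

**Shape 3** — `<path>` quadratic bezier, stroke `#000000` → score (S421, F1734). Control points (SVG): P0=(57.99,134.69), P1=(49.05,86.52), P2=(105.60,107.71); sampled at t=k/4. Machine vertices: (57.99,16.12) → (57.61,35.87) → (65.42,46.95) → (81.42,49.36) → (105.60,43.10). Open path.

**Shape 4** — `<path>` rectangle, stroke `#000000` → score (S421, F1734). Machine vertices: (42.78,79.32) → (97.08,79.32) → (97.08,22.33) → (42.78,22.33) → (42.78,79.32). Closed: final G1 returns to the first vertex.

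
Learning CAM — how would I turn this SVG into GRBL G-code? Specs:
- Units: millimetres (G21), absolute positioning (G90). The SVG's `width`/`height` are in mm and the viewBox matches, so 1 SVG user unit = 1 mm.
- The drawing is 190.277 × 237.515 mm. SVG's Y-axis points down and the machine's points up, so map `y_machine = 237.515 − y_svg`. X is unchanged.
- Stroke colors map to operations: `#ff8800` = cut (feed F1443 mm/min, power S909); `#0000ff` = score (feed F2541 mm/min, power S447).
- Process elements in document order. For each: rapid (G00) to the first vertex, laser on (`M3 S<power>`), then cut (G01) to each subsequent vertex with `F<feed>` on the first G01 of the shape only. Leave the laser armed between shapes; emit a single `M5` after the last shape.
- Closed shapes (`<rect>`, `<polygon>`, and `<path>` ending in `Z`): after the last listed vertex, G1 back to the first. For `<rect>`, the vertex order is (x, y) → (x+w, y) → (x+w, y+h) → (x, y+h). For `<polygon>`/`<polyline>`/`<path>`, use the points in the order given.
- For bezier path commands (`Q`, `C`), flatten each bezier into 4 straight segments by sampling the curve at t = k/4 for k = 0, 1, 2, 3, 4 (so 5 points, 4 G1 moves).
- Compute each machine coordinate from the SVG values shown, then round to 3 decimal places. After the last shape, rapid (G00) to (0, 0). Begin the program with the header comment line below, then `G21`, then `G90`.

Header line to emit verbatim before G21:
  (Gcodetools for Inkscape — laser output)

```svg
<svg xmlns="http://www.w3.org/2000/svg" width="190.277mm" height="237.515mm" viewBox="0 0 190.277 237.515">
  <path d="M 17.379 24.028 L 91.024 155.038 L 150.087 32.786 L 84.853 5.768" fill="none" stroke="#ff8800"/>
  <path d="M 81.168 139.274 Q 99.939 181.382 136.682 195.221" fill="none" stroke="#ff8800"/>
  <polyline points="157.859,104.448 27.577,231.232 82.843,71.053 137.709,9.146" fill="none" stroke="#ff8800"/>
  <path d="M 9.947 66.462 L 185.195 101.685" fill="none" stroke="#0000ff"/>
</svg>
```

1 u = 1 mm; y_m = 237.515 − y.

[1] `<path>` open polyline, #ff8800→cut S909 F1443: (17.379,213.487) → (91.024,82.477) → (150.087,204.729) → (84.853,231.747)

[2] `<path>` quadratic bezier, #ff8800→cut S909 F1443: (81.168,98.241) → (91.677,78.954) → (104.432,63.200) → (119.434,50.980) → (136.682,42.294)

[3] `<polyline>` open polyline, #ff8800→cut S909 F1443: (157.859,133.067) → (27.577,6.283) → (82.843,166.462) → (137.709,228.369)

[4] `<path>` line segment, #0000ff→score S447 F2541: (9.947,171.053) → (185.195,135.830)

(Gcodetools for Inkscape — laser output)
G21
G90
G00 X17.379 Y213.487
M3 S909
G01 X91.024 Y82.477 F1443
G01 X150.087 Y204.729
G01 X84.853 Y231.747
G00 X81.168 Y98.241
M3 S909
G01 X91.677 Y78.954 F1443
G01 X104.432 Y63.200
G01 X119.434 Y50.980
G01 X136.682 Y42.294
G00 X157.859 Y133.067
M3 S909
G01 X27.577 Y6.283 F1443
G01 X82.843 Y166.462
G01 X137.709 Y228.369
G00 X9.947 Y171.053
M3 S447
G01 X185.195 Y135.830 F2541
M5
G00 X0.000 Y0.000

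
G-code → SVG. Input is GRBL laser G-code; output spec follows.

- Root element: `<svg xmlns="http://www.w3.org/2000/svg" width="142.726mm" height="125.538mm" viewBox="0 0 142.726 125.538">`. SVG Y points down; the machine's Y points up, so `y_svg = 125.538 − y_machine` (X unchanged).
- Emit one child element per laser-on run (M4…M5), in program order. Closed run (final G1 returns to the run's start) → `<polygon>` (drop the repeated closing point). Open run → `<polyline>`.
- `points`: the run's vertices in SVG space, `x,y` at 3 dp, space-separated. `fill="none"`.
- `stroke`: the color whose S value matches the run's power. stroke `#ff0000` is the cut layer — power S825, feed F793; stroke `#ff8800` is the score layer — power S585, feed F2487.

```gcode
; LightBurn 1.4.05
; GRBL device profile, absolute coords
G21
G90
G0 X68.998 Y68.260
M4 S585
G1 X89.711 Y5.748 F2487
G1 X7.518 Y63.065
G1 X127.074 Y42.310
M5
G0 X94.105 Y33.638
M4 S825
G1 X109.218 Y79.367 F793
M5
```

<svg xmlns="http://www.w3.org/2000/svg" width="142.726mm" height="125.538mm" viewBox="0 0 142.726 125.538">
  <polyline points="68.998,57.278 89.711,119.790 7.518,62.473 127.074,83.228" fill="none" stroke="#ff8800"/>
  <polyline points="94.105,91.900 109.218,46.171" fill="none" stroke="#ff0000"/>
</svg>

y_svg = 125.538 − y_m.

[1] S585→`#ff8800` (score); open run; points: 68.998,57.278 89.711,119.790 7.518,62.473 127.074,83.228

[2] S825→`#ff0000` (cut); open run; points: 94.105,91.900 109.218,46.171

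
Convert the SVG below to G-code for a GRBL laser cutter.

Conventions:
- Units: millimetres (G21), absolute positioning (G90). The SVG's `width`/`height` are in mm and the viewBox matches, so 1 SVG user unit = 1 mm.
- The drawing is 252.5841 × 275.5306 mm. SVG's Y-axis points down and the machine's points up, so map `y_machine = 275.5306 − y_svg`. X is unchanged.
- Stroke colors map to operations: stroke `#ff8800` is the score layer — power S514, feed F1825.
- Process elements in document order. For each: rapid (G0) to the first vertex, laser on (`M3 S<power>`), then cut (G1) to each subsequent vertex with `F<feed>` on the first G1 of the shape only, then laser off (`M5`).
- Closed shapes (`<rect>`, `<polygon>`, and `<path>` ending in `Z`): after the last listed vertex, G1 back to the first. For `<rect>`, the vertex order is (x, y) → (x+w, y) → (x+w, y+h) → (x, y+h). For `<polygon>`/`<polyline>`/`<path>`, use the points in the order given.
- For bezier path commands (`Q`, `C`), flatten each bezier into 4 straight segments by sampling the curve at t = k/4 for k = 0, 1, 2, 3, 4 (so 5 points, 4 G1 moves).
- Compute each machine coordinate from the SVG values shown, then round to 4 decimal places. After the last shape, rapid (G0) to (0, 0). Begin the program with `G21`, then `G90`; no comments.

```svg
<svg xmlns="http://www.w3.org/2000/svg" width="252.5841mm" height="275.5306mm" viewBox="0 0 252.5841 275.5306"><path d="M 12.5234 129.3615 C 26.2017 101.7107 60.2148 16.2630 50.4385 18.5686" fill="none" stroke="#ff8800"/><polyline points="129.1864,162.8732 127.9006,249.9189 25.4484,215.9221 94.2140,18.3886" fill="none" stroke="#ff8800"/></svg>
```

G21
G90
G0 X12.5234 Y146.1691
M3 S514
G1 X25.5930 Y175.4699 F1825
G1 X40.2764 Y212.7992
G1 X50.5622 Y244.5117
G1 X50.4385 Y256.9620
M5
G0 X129.1864 Y112.6574
M3 S514
G1 X127.9006 Y25.6117 F1825
G1 X25.4484 Y59.6085
G1 X94.2140 Y257.1420
M5
G0 X0.0000 Y0.0000

viewBox `0 0 252.5841 275.5306` with mm width/height → 1 unit = 1 mm. Flip: y_m = 275.5306 − y_svg.

**Shape 1** — `<path>` cubic bezier, stroke `#ff8800` → score (S514, F1825). Control points (SVG): P0=(12.5234,129.3615), P1=(26.2017,101.7107), P2=(60.2148,16.2630), P3=(50.4385,18.5686); sampled at t=k/4. Machine vertices: (12.5234,146.1691) → (25.5930,175.4699) → (40.2764,212.7992) → (50.5622,244.5117) → (50.4385,256.9620). Open path.

**Shape 2** — `<polyline>` open polyline, stroke `#ff8800` → score (S514, F1825). Machine vertices: (129.1864,112.6574) → (127.9006,25.6117) → (25.4484,59.6085) → (94.2140,257.1420). Open path.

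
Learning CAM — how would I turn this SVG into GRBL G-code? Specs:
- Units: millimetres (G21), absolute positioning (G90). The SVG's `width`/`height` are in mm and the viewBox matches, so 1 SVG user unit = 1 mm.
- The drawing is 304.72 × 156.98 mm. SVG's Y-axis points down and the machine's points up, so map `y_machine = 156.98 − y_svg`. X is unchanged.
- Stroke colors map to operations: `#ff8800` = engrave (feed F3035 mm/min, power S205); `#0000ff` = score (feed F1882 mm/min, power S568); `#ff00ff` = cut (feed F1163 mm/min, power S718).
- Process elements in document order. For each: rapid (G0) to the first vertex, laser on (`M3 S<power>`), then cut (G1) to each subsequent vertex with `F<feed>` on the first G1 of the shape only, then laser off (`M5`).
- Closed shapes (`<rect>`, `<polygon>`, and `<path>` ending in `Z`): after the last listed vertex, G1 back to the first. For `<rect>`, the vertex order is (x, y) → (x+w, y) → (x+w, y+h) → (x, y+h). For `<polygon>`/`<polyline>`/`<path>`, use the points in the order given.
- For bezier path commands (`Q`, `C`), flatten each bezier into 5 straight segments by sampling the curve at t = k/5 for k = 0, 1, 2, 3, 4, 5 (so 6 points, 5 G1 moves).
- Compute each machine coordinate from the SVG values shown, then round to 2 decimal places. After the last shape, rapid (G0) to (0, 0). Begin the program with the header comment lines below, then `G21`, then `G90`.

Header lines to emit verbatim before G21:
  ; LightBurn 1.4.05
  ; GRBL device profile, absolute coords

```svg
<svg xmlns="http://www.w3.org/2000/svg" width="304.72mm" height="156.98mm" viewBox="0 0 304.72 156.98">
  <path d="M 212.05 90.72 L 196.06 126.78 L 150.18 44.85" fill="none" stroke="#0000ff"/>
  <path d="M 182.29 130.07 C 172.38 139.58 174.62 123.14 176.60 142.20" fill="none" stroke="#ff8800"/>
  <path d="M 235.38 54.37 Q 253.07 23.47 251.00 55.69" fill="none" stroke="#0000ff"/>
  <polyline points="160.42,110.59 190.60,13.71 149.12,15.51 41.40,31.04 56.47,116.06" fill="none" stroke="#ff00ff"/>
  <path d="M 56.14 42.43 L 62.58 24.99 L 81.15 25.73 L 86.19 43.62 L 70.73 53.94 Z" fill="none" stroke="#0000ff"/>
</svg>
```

viewBox `0 0 304.72 156.98` with mm width/height → 1 unit = 1 mm. Flip: y_m = 156.98 − y_svg.

**Shape 1** — `<path>` open polyline, stroke `#0000ff` → score (S568, F1882). Machine vertices: (212.05,66.26) → (196.06,30.20) → (150.18,112.13). Open path.

**Shape 2** — `<path>` cubic bezier, stroke `#ff8800` → engrave (S205, F3035). Control points (SVG): P0=(182.29,130.07), P1=(172.38,139.58), P2=(174.62,123.14), P3=(176.60,142.20); sampled at t=k/5. Machine vertices: (182.29,26.91) → (177.70,23.83) → (175.44,24.02) → (174.89,24.54) → (175.48,22.45) → (176.60,14.78). Open path.

**Shape 3** — `<path>` quadratic bezier, stroke `#0000ff` → score (S568, F1882). Control points (SVG): P0=(235.38,54.37), P1=(253.07,23.47), P2=(251.00,55.69); sampled at t=k/5. Machine vertices: (235.38,102.61) → (241.67,112.45) → (246.37,117.23) → (249.49,116.97) → (251.04,111.65) → (251.00,101.29). Open path.

**Shape 4** — `<polyline>` open polyline, stroke `#ff00ff` → cut (S718, F1163). Machine vertices: (160.42,46.39) → (190.60,143.27) → (149.12,141.47) → (41.40,125.94) → (56.47,40.92). Open path.

**Shape 5** — `<path>` regular polygon, stroke `#0000ff` → score (S568, F1882). Machine vertices: (56.14,114.55) → (62.58,131.99) → (81.15,131.25) → (86.19,113.36) → (70.73,103.04) → (56.14,114.55). Closed: final G1 returns to the first vertex.

; LightBurn 1.4.05
; GRBL device profile, absolute coords
G21
G90
G0 X212.05 Y66.26
M3 S568
G1 X196.06 Y30.20 F1882
G1 X150.18 Y112.13
M5
G0 X182.29 Y26.91
M3 S205
G1 X177.70 Y23.83 F3035
G1 X175.44 Y24.02
G1 X174.89 Y24.54
G1 X175.48 Y22.45
G1 X176.60 Y14.78
M5
G0 X235.38 Y102.61
M3 S568
G1 X241.67 Y112.45 F1882
G1 X246.37 Y117.23
G1 X249.49 Y116.97
G1 X251.04 Y111.65
G1 X251.00 Y101.29
M5
G0 X160.42 Y46.39
M3 S718
G1 X190.60 Y143.27 F1163
G1 X149.12 Y141.47
G1 X41.40 Y125.94
G1 X56.47 Y40.92
M5
G0 X56.14 Y114.55
M3 S568
G1 X62.58 Y131.99 F1882
G1 X81.15 Y131.25
G1 X86.19 Y113.36
G1 X70.73 Y103.04
G1 X56.14 Y114.55
M5
G0 X0.00 Y0.00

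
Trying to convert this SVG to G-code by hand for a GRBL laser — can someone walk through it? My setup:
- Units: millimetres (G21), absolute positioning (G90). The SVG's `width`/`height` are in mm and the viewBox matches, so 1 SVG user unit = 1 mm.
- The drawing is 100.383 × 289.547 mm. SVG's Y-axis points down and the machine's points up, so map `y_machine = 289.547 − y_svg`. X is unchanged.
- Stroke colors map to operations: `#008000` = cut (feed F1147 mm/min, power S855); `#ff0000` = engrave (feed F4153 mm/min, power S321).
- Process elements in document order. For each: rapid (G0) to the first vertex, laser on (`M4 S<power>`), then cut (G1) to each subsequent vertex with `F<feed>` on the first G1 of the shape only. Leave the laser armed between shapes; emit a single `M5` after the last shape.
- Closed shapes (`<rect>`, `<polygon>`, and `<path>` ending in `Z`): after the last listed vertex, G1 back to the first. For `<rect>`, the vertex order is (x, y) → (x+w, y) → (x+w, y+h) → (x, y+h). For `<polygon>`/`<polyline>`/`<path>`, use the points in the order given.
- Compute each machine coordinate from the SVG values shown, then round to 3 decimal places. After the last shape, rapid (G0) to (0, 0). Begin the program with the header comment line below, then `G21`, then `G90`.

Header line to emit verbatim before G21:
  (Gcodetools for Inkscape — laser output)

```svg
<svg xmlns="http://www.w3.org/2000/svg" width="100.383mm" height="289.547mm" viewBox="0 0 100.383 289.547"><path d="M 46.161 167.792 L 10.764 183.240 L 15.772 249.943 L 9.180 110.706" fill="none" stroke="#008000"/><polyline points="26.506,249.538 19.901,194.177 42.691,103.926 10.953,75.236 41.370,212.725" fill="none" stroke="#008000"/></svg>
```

(Gcodetools for Inkscape — laser output)
G21
G90
G0 X46.161 Y121.755
M4 S855
G1 X10.764 Y106.307 F1147
G1 X15.772 Y39.604
G1 X9.180 Y178.841
G0 X26.506 Y40.009
M4 S855
G1 X19.901 Y95.370 F1147
G1 X42.691 Y185.621
G1 X10.953 Y214.311
G1 X41.370 Y76.822
M5
G0 X0.000 Y0.000

viewBox `0 0 100.383 289.547` with mm width/height → 1 unit = 1 mm. Flip: y_m = 289.547 − y_svg.

**Shape 1** — `<path>` open polyline, stroke `#008000` → cut (S855, F1147). Machine vertices: (46.161,121.755) → (10.764,106.307) → (15.772,39.604) → (9.180,178.841). Open path.

**Shape 2** — `<polyline>` open polyline, stroke `#008000` → cut (S855, F1147). Machine vertices: (26.506,40.009) → (19.901,95.370) → (42.691,185.621) → (10.953,214.311) → (41.370,76.822). Open path.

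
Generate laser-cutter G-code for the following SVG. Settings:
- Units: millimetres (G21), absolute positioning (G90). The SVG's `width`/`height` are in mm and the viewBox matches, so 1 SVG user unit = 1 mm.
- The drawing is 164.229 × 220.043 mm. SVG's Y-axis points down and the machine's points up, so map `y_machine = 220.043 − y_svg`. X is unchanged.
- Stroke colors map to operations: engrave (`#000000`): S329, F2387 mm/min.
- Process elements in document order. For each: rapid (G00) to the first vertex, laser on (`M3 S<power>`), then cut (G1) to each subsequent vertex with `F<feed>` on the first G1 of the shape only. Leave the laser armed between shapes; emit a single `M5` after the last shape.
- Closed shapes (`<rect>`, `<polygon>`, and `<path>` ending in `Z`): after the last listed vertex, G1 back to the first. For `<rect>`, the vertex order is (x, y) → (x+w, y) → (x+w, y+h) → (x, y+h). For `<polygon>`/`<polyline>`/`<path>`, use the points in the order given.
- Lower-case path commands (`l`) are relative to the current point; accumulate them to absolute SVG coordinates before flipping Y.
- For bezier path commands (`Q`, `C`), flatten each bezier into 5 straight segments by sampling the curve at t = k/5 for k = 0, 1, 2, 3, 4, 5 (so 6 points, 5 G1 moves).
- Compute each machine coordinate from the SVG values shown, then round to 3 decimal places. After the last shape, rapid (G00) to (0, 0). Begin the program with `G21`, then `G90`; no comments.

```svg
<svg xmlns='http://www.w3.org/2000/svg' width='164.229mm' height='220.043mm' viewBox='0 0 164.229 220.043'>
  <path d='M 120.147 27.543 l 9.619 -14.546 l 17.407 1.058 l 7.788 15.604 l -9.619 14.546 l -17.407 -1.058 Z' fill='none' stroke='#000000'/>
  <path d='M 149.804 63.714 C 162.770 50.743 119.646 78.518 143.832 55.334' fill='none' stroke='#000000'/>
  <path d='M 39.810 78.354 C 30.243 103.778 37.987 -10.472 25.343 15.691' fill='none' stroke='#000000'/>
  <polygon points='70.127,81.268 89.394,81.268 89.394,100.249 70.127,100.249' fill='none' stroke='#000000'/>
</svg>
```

G21
G90
G00 X120.147 Y192.500
M3 S329
G1 X129.766 Y207.046 F2387
G1 X147.173 Y205.988
G1 X154.961 Y190.384
G1 X145.342 Y175.838
G1 X127.935 Y176.896
G1 X120.147 Y192.500
G00 X149.804 Y156.329
M3 S329
G1 X151.840 Y159.956 F2387
G1 X146.338 Y158.205
G1 X139.220 Y155.479
G1 X136.410 Y156.180
G1 X143.832 Y164.709
G00 X39.810 Y141.689
M3 S329
G1 X35.846 Y140.955 F2387
G1 X34.226 Y160.298
G1 X33.142 Y186.275
G1 X30.784 Y205.441
G1 X25.343 Y204.352
G00 X70.127 Y138.775
M3 S329
G1 X89.394 Y138.775 F2387
G1 X89.394 Y119.794
G1 X70.127 Y119.794
G1 X70.127 Y138.775
M5
G00 X0.000 Y0.000

1 u = 1 mm; y_m = 220.043 − y.

[1] `<path>` regular polygon, #000000→engrave S329 F2387: (120.147,192.500) → (129.766,207.046) → (147.173,205.988) → (154.961,190.384) → (145.342,175.838) → (127.935,176.896) → (120.147,192.500) (closed)

[2] `<path>` cubic bezier, #000000→engrave S329 F2387: (149.804,156.329) → (151.840,159.956) → (146.338,158.205) → (139.220,155.479) → (136.410,156.180) → (143.832,164.709)

[3] `<path>` cubic bezier, #000000→engrave S329 F2387: (39.810,141.689) → (35.846,140.955) → (34.226,160.298) → (33.142,186.275) → (30.784,205.441) → (25.343,204.352)

[4] `<polygon>` rectangle, #000000→engrave S329 F2387: (70.127,138.775) → (89.394,138.775) → (89.394,119.794) → (70.127,119.794) → (70.127,138.775) (closed)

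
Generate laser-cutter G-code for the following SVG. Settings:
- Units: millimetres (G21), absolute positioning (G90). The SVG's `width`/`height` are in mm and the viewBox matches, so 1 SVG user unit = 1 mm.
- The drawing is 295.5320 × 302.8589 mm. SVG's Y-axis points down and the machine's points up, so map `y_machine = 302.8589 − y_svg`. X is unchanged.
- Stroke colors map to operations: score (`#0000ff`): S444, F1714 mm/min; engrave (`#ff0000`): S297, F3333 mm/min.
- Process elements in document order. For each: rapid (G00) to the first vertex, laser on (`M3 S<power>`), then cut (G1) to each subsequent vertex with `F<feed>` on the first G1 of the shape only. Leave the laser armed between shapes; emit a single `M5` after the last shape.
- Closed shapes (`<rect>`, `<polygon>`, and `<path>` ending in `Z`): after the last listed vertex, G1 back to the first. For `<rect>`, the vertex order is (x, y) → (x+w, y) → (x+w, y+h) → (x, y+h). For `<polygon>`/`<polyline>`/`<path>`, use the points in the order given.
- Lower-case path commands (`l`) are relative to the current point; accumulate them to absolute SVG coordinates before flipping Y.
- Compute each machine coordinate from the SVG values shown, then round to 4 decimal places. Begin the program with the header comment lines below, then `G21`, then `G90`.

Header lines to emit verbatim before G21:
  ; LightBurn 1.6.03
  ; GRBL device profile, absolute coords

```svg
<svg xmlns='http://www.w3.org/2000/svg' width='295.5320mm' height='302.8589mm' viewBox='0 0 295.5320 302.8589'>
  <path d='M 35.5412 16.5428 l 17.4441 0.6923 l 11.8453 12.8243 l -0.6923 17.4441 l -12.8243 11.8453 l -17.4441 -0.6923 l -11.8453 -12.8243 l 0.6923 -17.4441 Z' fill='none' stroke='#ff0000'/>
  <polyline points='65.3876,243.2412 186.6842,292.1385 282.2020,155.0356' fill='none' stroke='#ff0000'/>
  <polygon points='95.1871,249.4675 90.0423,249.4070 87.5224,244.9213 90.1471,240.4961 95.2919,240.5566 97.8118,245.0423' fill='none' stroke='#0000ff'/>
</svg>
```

Since the viewBox matches the mm dimensions, user units are millimetres directly. The only transform is the Y-flip y_m = 302.8589 − y_svg.

Shape 1 is a regular polygon drawn with `<path>`. Its stroke #ff0000 means engrave at S297, F3333. After flipping Y the toolpath is (35.5412,286.3161) → (52.9853,285.6238) → (64.8306,272.7995) → (64.1383,255.3554) → (51.3140,243.5101) → (33.8699,244.2024) → (22.0246,257.0267) → (22.7169,274.4708) → (35.5412,286.3161), returning to the start.

Shape 2 is a open polyline drawn with `<polyline>`. Its stroke #ff0000 means engrave at S297, F3333. After flipping Y the toolpath is (65.3876,59.6177) → (186.6842,10.7204) → (282.2020,147.8233).

Shape 3 is a regular polygon drawn with `<polygon>`. Its stroke #0000ff means score at S444, F1714. After flipping Y the toolpath is (95.1871,53.3914) → (90.0423,53.4519) → (87.5224,57.9376) → (90.1471,62.3628) → (95.2919,62.3023) → (97.8118,57.8166) → (95.1871,53.3914), returning to the start.

; LightBurn 1.6.03
; GRBL device profile, absolute coords
G21
G90
G00 X35.5412 Y286.3161
M3 S297
G1 X52.9853 Y285.6238 F3333
G1 X64.8306 Y272.7995
G1 X64.1383 Y255.3554
G1 X51.3140 Y243.5101
G1 X33.8699 Y244.2024
G1 X22.0246 Y257.0267
G1 X22.7169 Y274.4708
G1 X35.5412 Y286.3161
G00 X65.3876 Y59.6177
M3 S297
G1 X186.6842 Y10.7204 F3333
G1 X282.2020 Y147.8233
G00 X95.1871 Y53.3914
M3 S444
G1 X90.0423 Y53.4519 F1714
G1 X87.5224 Y57.9376
G1 X90.1471 Y62.3628
G1 X95.2919 Y62.3023
G1 X97.8118 Y57.8166
G1 X95.1871 Y53.3914
M5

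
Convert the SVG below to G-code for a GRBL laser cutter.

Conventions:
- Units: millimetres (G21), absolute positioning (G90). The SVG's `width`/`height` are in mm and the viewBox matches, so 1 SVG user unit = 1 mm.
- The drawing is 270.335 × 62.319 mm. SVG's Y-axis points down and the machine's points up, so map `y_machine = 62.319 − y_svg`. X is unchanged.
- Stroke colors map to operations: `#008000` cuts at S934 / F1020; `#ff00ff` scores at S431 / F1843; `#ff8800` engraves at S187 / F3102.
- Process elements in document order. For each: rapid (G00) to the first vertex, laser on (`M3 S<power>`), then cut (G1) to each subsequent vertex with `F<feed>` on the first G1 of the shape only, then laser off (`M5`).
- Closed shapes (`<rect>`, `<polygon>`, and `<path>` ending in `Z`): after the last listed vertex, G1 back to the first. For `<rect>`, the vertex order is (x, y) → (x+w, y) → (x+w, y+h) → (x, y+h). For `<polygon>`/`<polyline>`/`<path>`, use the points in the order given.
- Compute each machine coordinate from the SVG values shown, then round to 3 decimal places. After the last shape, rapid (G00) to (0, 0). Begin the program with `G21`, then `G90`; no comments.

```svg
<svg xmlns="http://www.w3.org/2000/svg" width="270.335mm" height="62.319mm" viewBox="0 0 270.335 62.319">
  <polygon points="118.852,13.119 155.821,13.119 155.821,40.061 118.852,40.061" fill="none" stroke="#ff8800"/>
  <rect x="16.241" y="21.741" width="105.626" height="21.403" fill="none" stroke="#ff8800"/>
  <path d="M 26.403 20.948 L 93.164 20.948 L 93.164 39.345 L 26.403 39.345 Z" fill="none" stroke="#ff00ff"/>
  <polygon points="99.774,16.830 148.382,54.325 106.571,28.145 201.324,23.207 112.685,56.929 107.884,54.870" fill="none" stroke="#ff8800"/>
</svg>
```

viewBox `0 0 270.335 62.319` with mm width/height → 1 unit = 1 mm. Flip: y_m = 62.319 − y_svg.

**Shape 1** — `<polygon>` rectangle, stroke `#ff8800` → engrave (S187, F3102). Machine vertices: (118.852,49.200) → (155.821,49.200) → (155.821,22.258) → (118.852,22.258) → (118.852,49.200). Closed: final G1 returns to the first vertex.

**Shape 2** — `<rect>` rectangle, stroke `#ff8800` → engrave (S187, F3102). Machine vertices: (16.241,40.578) → (121.867,40.578) → (121.867,19.175) → (16.241,19.175) → (16.241,40.578). Closed: final G1 returns to the first vertex.

**Shape 3** — `<path>` rectangle, stroke `#ff00ff` → score (S431, F1843). Machine vertices: (26.403,41.371) → (93.164,41.371) → (93.164,22.974) → (26.403,22.974) → (26.403,41.371). Closed: final G1 returns to the first vertex.

**Shape 4** — `<polygon>` closed polygon, stroke `#ff8800` → engrave (S187, F3102). Machine vertices: (99.774,45.489) → (148.382,7.994) → (106.571,34.174) → (201.324,39.112) → (112.685,5.390) → (107.884,7.449) → (99.774,45.489). Closed: final G1 returns to the first vertex.

G21
G90
G00 X118.852 Y49.200
M3 S187
G1 X155.821 Y49.200 F3102
G1 X155.821 Y22.258
G1 X118.852 Y22.258
G1 X118.852 Y49.200
M5
G00 X16.241 Y40.578
M3 S187
G1 X121.867 Y40.578 F3102
G1 X121.867 Y19.175
G1 X16.241 Y19.175
G1 X16.241 Y40.578
M5
G00 X26.403 Y41.371
M3 S431
G1 X93.164 Y41.371 F1843
G1 X93.164 Y22.974
G1 X26.403 Y22.974
G1 X26.403 Y41.371
M5
G00 X99.774 Y45.489
M3 S187
G1 X148.382 Y7.994 F3102
G1 X106.571 Y34.174
G1 X201.324 Y39.112
G1 X112.685 Y5.390
G1 X107.884 Y7.449
G1 X99.774 Y45.489
M5
G00 X0.000 Y0.000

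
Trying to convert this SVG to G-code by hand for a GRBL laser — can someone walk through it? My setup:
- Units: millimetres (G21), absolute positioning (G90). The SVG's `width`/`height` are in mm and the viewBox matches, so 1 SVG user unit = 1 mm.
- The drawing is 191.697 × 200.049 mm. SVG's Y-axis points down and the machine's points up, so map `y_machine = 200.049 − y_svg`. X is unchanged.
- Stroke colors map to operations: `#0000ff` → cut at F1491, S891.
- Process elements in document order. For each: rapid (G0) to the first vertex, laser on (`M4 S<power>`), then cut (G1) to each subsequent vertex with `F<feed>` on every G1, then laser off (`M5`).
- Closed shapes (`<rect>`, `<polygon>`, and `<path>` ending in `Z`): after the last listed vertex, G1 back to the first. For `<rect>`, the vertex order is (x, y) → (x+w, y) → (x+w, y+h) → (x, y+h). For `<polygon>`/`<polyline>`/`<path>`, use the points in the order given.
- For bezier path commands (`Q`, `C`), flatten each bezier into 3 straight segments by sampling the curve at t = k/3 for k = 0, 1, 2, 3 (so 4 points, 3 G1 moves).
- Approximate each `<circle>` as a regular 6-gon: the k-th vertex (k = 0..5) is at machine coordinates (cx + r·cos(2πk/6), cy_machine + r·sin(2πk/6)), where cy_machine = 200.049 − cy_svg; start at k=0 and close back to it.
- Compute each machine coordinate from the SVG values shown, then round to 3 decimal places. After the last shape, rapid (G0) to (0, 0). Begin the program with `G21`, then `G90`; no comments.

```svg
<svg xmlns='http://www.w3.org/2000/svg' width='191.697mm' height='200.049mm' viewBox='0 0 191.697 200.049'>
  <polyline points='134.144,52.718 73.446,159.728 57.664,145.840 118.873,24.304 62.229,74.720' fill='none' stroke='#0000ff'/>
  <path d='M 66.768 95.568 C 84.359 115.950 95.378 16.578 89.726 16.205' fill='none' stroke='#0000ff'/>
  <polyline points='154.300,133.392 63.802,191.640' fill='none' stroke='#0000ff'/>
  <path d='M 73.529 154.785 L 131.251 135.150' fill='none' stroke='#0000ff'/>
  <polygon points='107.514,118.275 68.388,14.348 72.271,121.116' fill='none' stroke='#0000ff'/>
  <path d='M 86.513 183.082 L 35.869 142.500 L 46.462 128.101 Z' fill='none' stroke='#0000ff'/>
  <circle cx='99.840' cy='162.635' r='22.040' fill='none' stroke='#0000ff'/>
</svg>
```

Since the viewBox matches the mm dimensions, user units are millimetres directly. The only transform is the Y-flip y_m = 200.049 − y_svg.

Shape 1 is a open polyline drawn with `<polyline>`. Its stroke #0000ff means cut at S891, F1491. After flipping Y the toolpath is (134.144,147.331) → (73.446,40.321) → (57.664,54.209) → (118.873,175.745) → (62.229,125.329).

Shape 2 is a cubic bezier drawn with `<path>`. Its stroke #0000ff means cut at S891, F1491. After flipping Y the toolpath is (66.768,104.481) → (81.794,115.915) → (90.195,158.573) → (89.726,183.844).

Shape 3 is a line segment drawn with `<polyline>`. Its stroke #0000ff means cut at S891, F1491. After flipping Y the toolpath is (154.300,66.657) → (63.802,8.409).

Shape 4 is a line segment drawn with `<path>`. Its stroke #0000ff means cut at S891, F1491. After flipping Y the toolpath is (73.529,45.264) → (131.251,64.899).

Shape 5 is a closed polygon drawn with `<polygon>`. Its stroke #0000ff means cut at S891, F1491. After flipping Y the toolpath is (107.514,81.774) → (68.388,185.701) → (72.271,78.933) → (107.514,81.774), returning to the start.

Shape 6 is a closed polygon drawn with `<path>`. Its stroke #0000ff means cut at S891, F1491. After flipping Y the toolpath is (86.513,16.967) → (35.869,57.549) → (46.462,71.948) → (86.513,16.967), returning to the start.

Shape 7 is a circle drawn with `<circle>`. Its stroke #0000ff means cut at S891, F1491. After flipping Y the toolpath is (121.880,37.414) → (110.860,56.501) → (88.820,56.501) → (77.800,37.414) → (88.820,18.327) → (110.860,18.327) → (121.880,37.414), returning to the start.

G21
G90
G0 X134.144 Y147.331
M4 S891
G1 X73.446 Y40.321 F1491
G1 X57.664 Y54.209 F1491
G1 X118.873 Y175.745 F1491
G1 X62.229 Y125.329 F1491
M5
G0 X66.768 Y104.481
M4 S891
G1 X81.794 Y115.915 F1491
G1 X90.195 Y158.573 F1491
G1 X89.726 Y183.844 F1491
M5
G0 X154.300 Y66.657
M4 S891
G1 X63.802 Y8.409 F1491
M5
G0 X73.529 Y45.264
M4 S891
G1 X131.251 Y64.899 F1491
M5
G0 X107.514 Y81.774
M4 S891
G1 X68.388 Y185.701 F1491
G1 X72.271 Y78.933 F1491
G1 X107.514 Y81.774 F1491
M5
G0 X86.513 Y16.967
M4 S891
G1 X35.869 Y57.549 F1491
G1 X46.462 Y71.948 F1491
G1 X86.513 Y16.967 F1491
M5
G0 X121.880 Y37.414
M4 S891
G1 X110.860 Y56.501 F1491
G1 X88.820 Y56.501 F1491
G1 X77.800 Y37.414 F1491
G1 X88.820 Y18.327 F1491
G1 X110.860 Y18.327 F1491
G1 X121.880 Y37.414 F1491
M5
G0 X0.000 Y0.000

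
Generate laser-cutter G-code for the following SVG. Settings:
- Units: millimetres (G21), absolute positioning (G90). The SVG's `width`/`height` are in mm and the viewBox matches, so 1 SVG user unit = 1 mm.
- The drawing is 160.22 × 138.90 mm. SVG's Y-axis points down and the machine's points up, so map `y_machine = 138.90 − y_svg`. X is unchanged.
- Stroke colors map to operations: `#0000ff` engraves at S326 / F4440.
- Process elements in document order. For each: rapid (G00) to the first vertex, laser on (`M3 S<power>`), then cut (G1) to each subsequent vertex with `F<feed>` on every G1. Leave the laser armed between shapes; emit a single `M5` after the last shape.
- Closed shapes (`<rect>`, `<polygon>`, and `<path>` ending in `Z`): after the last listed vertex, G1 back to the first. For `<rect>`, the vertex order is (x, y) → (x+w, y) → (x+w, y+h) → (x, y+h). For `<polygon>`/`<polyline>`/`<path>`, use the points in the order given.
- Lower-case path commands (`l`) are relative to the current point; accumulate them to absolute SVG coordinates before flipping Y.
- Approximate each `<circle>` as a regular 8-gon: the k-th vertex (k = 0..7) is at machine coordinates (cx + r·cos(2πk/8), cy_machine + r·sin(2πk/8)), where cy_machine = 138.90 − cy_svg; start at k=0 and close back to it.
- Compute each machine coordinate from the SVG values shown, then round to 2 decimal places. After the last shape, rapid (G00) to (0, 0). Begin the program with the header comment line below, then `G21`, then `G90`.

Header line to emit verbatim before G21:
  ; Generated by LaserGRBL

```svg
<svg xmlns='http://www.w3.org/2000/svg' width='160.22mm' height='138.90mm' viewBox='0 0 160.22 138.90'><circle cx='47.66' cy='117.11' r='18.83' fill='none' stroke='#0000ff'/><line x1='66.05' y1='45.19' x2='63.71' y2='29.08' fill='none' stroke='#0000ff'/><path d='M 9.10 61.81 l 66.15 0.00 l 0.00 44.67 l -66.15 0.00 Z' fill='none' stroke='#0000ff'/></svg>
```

viewBox `0 0 160.22 138.90` with mm width/height → 1 unit = 1 mm. Flip: y_m = 138.90 − y_svg.

**Shape 1** — `<circle>` circle, stroke `#0000ff` → engrave (S326, F4440). Machine vertices: (66.49,21.79) → (60.97,35.10) → (47.66,40.62) → (34.35,35.10) → (28.83,21.79) → (34.35,8.48) → (47.66,2.96) → (60.97,8.48) → (66.49,21.79). Closed: final G1 returns to the first vertex.

**Shape 2** — `<line>` line segment, stroke `#0000ff` → engrave (S326, F4440). Machine vertices: (66.05,93.71) → (63.71,109.82). Open path.

**Shape 3** — `<path>` rectangle, stroke `#0000ff` → engrave (S326, F4440). Machine vertices: (9.10,77.09) → (75.25,77.09) → (75.25,32.42) → (9.10,32.42) → (9.10,77.09). Closed: final G1 returns to the first vertex.

; Generated by LaserGRBL
G21
G90
G00 X66.49 Y21.79
M3 S326
G1 X60.97 Y35.10 F4440
G1 X47.66 Y40.62 F4440
G1 X34.35 Y35.10 F4440
G1 X28.83 Y21.79 F4440
G1 X34.35 Y8.48 F4440
G1 X47.66 Y2.96 F4440
G1 X60.97 Y8.48 F4440
G1 X66.49 Y21.79 F4440
G00 X66.05 Y93.71
M3 S326
G1 X63.71 Y109.82 F4440
G00 X9.10 Y77.09
M3 S326
G1 X75.25 Y77.09 F4440
G1 X75.25 Y32.42 F4440
G1 X9.10 Y32.42 F4440
G1 X9.10 Y77.09 F4440
M5
G00 X0.00 Y0.00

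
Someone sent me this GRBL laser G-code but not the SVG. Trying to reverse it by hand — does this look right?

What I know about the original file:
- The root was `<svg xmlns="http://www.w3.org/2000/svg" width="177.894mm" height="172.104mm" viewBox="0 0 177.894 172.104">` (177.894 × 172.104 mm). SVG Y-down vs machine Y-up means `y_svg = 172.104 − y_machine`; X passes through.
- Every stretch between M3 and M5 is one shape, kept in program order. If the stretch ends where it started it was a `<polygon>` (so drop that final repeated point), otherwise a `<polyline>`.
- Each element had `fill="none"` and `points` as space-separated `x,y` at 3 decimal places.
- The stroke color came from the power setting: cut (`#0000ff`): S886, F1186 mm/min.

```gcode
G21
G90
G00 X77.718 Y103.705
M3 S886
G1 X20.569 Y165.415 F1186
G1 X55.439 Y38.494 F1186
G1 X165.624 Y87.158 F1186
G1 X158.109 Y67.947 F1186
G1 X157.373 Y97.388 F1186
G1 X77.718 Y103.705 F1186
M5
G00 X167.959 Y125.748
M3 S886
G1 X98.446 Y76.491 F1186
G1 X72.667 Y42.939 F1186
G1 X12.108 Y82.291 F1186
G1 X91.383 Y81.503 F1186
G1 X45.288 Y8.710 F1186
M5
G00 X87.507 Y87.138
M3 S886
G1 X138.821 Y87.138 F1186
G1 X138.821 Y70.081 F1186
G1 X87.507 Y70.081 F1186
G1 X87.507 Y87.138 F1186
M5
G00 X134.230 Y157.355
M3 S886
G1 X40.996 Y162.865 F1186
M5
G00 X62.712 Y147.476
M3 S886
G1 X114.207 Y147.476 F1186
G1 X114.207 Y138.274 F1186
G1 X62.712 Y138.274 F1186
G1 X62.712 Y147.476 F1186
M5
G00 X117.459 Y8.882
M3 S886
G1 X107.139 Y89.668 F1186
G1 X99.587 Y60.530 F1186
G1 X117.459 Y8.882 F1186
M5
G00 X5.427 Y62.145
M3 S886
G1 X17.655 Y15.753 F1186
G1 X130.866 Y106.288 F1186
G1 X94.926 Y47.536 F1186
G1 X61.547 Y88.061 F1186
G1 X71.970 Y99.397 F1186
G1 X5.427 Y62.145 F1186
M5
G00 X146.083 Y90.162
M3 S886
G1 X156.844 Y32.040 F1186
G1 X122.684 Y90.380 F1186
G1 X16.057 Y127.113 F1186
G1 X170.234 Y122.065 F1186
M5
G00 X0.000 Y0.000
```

y_svg = 172.104 − y_m. Every run uses S886, so all elements get stroke `#0000ff` (cut).

[1] closed run; points: 77.718,68.399 20.569,6.689 55.439,133.610 165.624,84.946 158.109,104.157 157.373,74.716

[2] open run; points: 167.959,46.356 98.446,95.613 72.667,129.165 12.108,89.813 91.383,90.601 45.288,163.394

[3] closed run; points: 87.507,84.966 138.821,84.966 138.821,102.023 87.507,102.023

[4] open run; points: 134.230,14.749 40.996,9.239

[5] closed run; points: 62.712,24.628 114.207,24.628 114.207,33.830 62.712,33.830

[6] closed run; points: 117.459,163.222 107.139,82.436 99.587,111.574

[7] closed run; points: 5.427,109.959 17.655,156.351 130.866,65.816 94.926,124.568 61.547,84.043 71.970,72.707

[8] open run; points: 146.083,81.942 156.844,140.064 122.684,81.724 16.057,44.991 170.234,50.039

<svg xmlns="http://www.w3.org/2000/svg" width="177.894mm" height="172.104mm" viewBox="0 0 177.894 172.104">
  <polygon points="77.718,68.399 20.569,6.689 55.439,133.610 165.624,84.946 158.109,104.157 157.373,74.716" fill="none" stroke="#0000ff"/>
  <polyline points="167.959,46.356 98.446,95.613 72.667,129.165 12.108,89.813 91.383,90.601 45.288,163.394" fill="none" stroke="#0000ff"/>
  <polygon points="87.507,84.966 138.821,84.966 138.821,102.023 87.507,102.023" fill="none" stroke="#0000ff"/>
  <polyline points="134.230,14.749 40.996,9.239" fill="none" stroke="#0000ff"/>
  <polygon points="62.712,24.628 114.207,24.628 114.207,33.830 62.712,33.830" fill="none" stroke="#0000ff"/>
  <polygon points="117.459,163.222 107.139,82.436 99.587,111.574" fill="none" stroke="#0000ff"/>
  <polygon points="5.427,109.959 17.655,156.351 130.866,65.816 94.926,124.568 61.547,84.043 71.970,72.707" fill="none" stroke="#0000ff"/>
  <polyline points="146.083,81.942 156.844,140.064 122.684,81.724 16.057,44.991 170.234,50.039" fill="none" stroke="#0000ff"/>
</svg>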